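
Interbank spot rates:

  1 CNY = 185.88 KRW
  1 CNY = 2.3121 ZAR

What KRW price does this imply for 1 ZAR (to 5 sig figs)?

ZAR/KRW = 80.394

1 ZAR ÷ 2.3121 = 0.432507 CNY
0.432507 CNY × 185.88 = 80.3944 KRW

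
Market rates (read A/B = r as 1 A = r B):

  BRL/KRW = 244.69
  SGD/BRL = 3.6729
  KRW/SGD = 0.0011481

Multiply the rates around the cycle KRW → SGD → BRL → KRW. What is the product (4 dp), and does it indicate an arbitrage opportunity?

1.0318 (arbitrage exists)

Around KRW → SGD → BRL → KRW: 1 × 0.0011481 × 3.6729 × 244.69 = 1.031823
Product > 1; profitable direction is KRW → SGD → BRL → KRW.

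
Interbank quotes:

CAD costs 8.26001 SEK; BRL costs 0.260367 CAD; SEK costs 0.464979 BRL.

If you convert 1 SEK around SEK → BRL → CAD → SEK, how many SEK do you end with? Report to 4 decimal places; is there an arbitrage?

Around SEK → BRL → CAD → SEK: 1 × 0.464979 × 0.260367 × 8.26001 = 1.000000
Product ≈ 1 (deviation 0.000%, within rounding noise).

1.0000 (no arbitrage)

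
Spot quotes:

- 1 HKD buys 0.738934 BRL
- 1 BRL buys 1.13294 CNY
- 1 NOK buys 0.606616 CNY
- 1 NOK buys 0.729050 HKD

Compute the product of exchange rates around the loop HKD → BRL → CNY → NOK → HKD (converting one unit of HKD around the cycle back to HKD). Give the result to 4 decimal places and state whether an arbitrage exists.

1.0061 (arbitrage exists)

Around HKD → BRL → CNY → NOK → HKD: 1 × 0.738934 × 1.13294 ÷ 0.606616 × 0.729050 = 1.006134
Product > 1; profitable direction is HKD → BRL → CNY → NOK → HKD.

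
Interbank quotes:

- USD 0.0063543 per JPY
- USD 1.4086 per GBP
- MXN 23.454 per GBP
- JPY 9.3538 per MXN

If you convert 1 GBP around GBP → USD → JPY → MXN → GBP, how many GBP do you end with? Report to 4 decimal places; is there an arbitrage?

Around GBP → USD → JPY → MXN → GBP: 1 × 1.4086 ÷ 0.0063543 ÷ 9.3538 ÷ 23.454 = 1.010450
Product > 1; profitable direction is GBP → USD → JPY → MXN → GBP.

1.0105 (arbitrage exists)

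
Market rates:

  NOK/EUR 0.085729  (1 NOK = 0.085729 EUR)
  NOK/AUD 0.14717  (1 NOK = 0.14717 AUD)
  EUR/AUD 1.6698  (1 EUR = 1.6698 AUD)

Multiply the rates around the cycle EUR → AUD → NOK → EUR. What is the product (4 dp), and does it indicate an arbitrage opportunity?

Around EUR → AUD → NOK → EUR: 1 × 1.6698 ÷ 0.14717 × 0.085729 = 0.972687
Product < 1; profitable direction is EUR → NOK → AUD → EUR.

0.9727 (arbitrage exists)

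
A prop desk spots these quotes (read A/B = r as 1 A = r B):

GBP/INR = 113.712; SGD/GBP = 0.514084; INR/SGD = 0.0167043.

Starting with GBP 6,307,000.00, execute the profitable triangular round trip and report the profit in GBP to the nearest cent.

Profit: GBP 151,834.62

Profitable loop is GBP → SGD → INR → GBP:
GBP 6,307,000.00 ÷ 0.514084 = SGD 12,268,423.06
SGD 12,268,423.06 ÷ 0.0167043 = INR 734,447,002.22
INR 734,447,002.22 ÷ 113.712 = GBP 6,458,834.62
Profit = GBP 6,458,834.62 − GBP 6,307,000.00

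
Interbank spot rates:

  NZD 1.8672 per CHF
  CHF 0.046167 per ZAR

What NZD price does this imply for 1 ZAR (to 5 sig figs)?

ZAR/NZD = 0.086203

1 ZAR × 0.046167 = 0.046167 CHF
0.046167 CHF × 1.8672 = 0.086203 NZD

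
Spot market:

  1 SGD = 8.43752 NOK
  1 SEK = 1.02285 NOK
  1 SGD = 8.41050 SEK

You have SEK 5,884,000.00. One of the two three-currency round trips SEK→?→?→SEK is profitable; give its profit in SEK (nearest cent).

Profitable loop is SEK → NOK → SGD → SEK:
SEK 5,884,000.00 × 1.02285 = NOK 6,018,449.40
NOK 6,018,449.40 ÷ 8.43752 = SGD 713,296.02
SGD 713,296.02 × 8.41050 = SEK 5,999,176.14
Profit = SEK 5,999,176.14 − SEK 5,884,000.00

Profit: SEK 115,176.14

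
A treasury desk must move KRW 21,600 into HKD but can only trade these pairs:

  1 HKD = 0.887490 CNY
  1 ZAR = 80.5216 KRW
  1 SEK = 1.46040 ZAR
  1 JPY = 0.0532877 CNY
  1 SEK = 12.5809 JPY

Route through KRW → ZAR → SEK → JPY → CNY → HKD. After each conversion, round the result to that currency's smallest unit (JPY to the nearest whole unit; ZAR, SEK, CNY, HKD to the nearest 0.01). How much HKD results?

KRW 21,600 ÷ 80.5216 = ZAR 268.25
ZAR 268.25 ÷ 1.46040 = SEK 183.68
SEK 183.68 × 12.5809 = JPY 2,311
JPY 2,311 × 0.0532877 = CNY 123.15
CNY 123.15 ÷ 0.887490 = HKD 138.76

HKD 138.76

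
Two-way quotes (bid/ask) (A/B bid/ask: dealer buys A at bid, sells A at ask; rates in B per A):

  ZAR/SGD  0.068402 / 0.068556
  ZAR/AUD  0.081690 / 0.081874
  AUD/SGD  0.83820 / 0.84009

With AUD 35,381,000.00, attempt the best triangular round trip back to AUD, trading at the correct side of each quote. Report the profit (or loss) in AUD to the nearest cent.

Best loop AUD → SGD → ZAR → AUD:
AUD 35,381,000.00 × 0.83820 (sell AUD at bid) = SGD 29,656,354.20
SGD 29,656,354.20 ÷ 0.068556 (buy ZAR at ask) = ZAR 432,585,830.56
ZAR 432,585,830.56 × 0.081690 (sell ZAR at bid) = AUD 35,337,936.50

Net result: AUD -43,063.50 (no profitable arbitrage after spreads)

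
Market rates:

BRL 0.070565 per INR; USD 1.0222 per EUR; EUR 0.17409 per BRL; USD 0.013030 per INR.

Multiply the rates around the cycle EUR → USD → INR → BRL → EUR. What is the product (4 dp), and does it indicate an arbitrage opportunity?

Around EUR → USD → INR → BRL → EUR: 1 × 1.0222 ÷ 0.013030 × 0.070565 × 0.17409 = 0.963728
Product < 1; profitable direction is EUR → BRL → INR → USD → EUR.

0.9637 (arbitrage exists)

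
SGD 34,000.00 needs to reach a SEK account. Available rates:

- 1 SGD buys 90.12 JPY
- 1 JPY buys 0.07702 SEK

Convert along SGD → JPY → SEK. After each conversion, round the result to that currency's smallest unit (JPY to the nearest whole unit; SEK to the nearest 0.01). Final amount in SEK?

SEK 235,995.44

SGD 34,000.00 × 90.12 = JPY 3,064,080
JPY 3,064,080 × 0.07702 = SEK 235,995.44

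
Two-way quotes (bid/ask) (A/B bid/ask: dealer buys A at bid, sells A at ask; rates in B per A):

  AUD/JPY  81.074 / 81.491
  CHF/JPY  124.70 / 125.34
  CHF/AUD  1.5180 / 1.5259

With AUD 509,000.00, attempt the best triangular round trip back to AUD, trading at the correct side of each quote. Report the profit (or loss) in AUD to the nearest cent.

Net profit: AUD 1,444.48

Best loop AUD → CHF → JPY → AUD:
AUD 509,000.00 ÷ 1.5259 (buy CHF at ask) = CHF 333,573.63
CHF 333,573.63 × 124.70 (sell CHF at bid) = JPY 41,596,631
JPY 41,596,631 ÷ 81.491 (buy AUD at ask) = AUD 510,444.48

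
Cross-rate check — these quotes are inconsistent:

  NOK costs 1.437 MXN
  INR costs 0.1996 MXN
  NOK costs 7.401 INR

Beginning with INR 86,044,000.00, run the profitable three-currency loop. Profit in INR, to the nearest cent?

Profitable loop is INR → MXN → NOK → INR:
INR 86,044,000.00 × 0.1996 = MXN 17,174,382.40
MXN 17,174,382.40 ÷ 1.437 = NOK 11,951,553.51
NOK 11,951,553.51 × 7.401 = INR 88,453,447.56
Profit = INR 88,453,447.56 − INR 86,044,000.00

Profit: INR 2,409,447.56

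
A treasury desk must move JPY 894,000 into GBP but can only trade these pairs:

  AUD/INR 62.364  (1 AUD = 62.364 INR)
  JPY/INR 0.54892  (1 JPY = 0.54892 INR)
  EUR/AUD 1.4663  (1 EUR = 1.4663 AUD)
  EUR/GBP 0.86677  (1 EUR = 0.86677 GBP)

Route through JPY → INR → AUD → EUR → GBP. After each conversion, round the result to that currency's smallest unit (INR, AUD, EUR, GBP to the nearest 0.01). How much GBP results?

GBP 4,651.50

JPY 894,000 × 0.54892 = INR 490,734.48
INR 490,734.48 ÷ 62.364 = AUD 7,868.87
AUD 7,868.87 ÷ 1.4663 = EUR 5,366.48
EUR 5,366.48 × 0.86677 = GBP 4,651.50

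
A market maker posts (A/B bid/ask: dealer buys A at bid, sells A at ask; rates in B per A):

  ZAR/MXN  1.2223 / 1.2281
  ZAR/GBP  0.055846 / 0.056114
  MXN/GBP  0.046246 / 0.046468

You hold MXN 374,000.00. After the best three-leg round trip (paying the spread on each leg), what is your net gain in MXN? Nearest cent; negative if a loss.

Net profit: MXN 2,749.22

Best loop MXN → GBP → ZAR → MXN:
MXN 374,000.00 × 0.046246 (sell MXN at bid) = GBP 17,296.00
GBP 17,296.00 ÷ 0.056114 (buy ZAR at ask) = ZAR 308,229.75
ZAR 308,229.75 × 1.2223 (sell ZAR at bid) = MXN 376,749.22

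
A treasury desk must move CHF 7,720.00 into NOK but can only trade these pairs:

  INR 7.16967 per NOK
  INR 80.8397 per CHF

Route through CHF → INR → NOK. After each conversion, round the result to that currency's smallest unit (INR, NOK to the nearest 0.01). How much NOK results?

CHF 7,720.00 × 80.8397 = INR 624,082.48
INR 624,082.48 ÷ 7.16967 = NOK 87,044.80

NOK 87,044.80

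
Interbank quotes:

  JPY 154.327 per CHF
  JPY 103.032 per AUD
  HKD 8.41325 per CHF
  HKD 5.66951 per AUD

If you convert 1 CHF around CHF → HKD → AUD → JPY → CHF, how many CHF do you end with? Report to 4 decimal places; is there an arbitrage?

Around CHF → HKD → AUD → JPY → CHF: 1 × 8.41325 ÷ 5.66951 × 103.032 ÷ 154.327 = 0.990714
Product < 1; profitable direction is CHF → JPY → AUD → HKD → CHF.

0.9907 (arbitrage exists)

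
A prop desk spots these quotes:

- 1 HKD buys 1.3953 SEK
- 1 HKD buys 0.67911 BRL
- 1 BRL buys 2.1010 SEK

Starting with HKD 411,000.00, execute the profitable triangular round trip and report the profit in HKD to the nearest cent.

Profitable loop is HKD → BRL → SEK → HKD:
HKD 411,000.00 × 0.67911 = BRL 279,114.21
BRL 279,114.21 × 2.1010 = SEK 586,418.96
SEK 586,418.96 ÷ 1.3953 = HKD 420,281.63
Profit = HKD 420,281.63 − HKD 411,000.00

Profit: HKD 9,281.63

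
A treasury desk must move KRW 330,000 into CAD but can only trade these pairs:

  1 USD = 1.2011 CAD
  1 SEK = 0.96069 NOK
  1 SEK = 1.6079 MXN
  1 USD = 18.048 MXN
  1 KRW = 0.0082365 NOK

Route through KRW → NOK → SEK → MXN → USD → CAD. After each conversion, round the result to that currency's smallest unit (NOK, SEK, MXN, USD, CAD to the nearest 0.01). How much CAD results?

KRW 330,000 × 0.0082365 = NOK 2,718.05
NOK 2,718.05 ÷ 0.96069 = SEK 2,829.27
SEK 2,829.27 × 1.6079 = MXN 4,549.18
MXN 4,549.18 ÷ 18.048 = USD 252.06
USD 252.06 × 1.2011 = CAD 302.75

CAD 302.75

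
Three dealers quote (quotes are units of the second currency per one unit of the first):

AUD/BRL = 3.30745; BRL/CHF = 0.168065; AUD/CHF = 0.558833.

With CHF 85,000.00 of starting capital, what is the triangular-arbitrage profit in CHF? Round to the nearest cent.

Profitable loop is CHF → BRL → AUD → CHF:
CHF 85,000.00 ÷ 0.168065 = BRL 505,756.70
BRL 505,756.70 ÷ 3.30745 = AUD 152,914.39
AUD 152,914.39 × 0.558833 = CHF 85,453.61
Profit = CHF 85,453.61 − CHF 85,000.00

Profit: CHF 453.61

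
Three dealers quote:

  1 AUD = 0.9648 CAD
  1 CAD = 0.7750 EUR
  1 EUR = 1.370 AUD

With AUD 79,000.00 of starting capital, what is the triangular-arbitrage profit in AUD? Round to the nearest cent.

Profit: AUD 1,925.74

Profitable loop is AUD → CAD → EUR → AUD:
AUD 79,000.00 × 0.9648 = CAD 76,219.20
CAD 76,219.20 × 0.7750 = EUR 59,069.88
EUR 59,069.88 × 1.370 = AUD 80,925.74
Profit = AUD 80,925.74 − AUD 79,000.00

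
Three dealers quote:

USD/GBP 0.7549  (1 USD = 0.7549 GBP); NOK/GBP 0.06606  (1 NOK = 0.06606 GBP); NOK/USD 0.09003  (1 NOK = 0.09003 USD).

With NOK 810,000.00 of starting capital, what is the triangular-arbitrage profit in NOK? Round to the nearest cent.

Profitable loop is NOK → USD → GBP → NOK:
NOK 810,000.00 × 0.09003 = USD 72,924.30
USD 72,924.30 × 0.7549 = GBP 55,050.55
GBP 55,050.55 ÷ 0.06606 = NOK 833,341.72
Profit = NOK 833,341.72 − NOK 810,000.00

Profit: NOK 23,341.72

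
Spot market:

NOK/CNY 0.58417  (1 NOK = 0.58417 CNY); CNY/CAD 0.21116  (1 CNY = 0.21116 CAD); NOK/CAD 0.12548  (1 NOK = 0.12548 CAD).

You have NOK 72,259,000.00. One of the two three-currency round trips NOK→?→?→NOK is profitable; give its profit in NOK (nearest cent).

Profit: NOK 1,245,775.19

Profitable loop is NOK → CAD → CNY → NOK:
NOK 72,259,000.00 × 0.12548 = CAD 9,067,059.32
CAD 9,067,059.32 ÷ 0.21116 = CNY 42,939,284.52
CNY 42,939,284.52 ÷ 0.58417 = NOK 73,504,775.19
Profit = NOK 73,504,775.19 − NOK 72,259,000.00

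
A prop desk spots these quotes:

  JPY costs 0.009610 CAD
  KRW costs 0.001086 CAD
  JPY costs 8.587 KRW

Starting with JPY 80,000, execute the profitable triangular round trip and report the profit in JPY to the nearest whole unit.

Profit: JPY 2,441

Profitable loop is JPY → CAD → KRW → JPY:
JPY 80,000 × 0.009610 = CAD 768.80
CAD 768.80 ÷ 0.001086 = KRW 707,919
KRW 707,919 ÷ 8.587 = JPY 82,441
Profit = JPY 82,441 − JPY 80,000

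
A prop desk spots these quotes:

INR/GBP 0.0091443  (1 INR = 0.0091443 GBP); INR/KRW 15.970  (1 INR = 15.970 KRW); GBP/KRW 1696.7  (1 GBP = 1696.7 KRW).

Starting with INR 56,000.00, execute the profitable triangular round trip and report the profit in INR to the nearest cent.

Profitable loop is INR → KRW → GBP → INR:
INR 56,000.00 × 15.970 = KRW 894,320
KRW 894,320 ÷ 1696.7 = GBP 527.09
GBP 527.09 ÷ 0.0091443 = INR 57,641.78
Profit = INR 57,641.78 − INR 56,000.00

Profit: INR 1,641.78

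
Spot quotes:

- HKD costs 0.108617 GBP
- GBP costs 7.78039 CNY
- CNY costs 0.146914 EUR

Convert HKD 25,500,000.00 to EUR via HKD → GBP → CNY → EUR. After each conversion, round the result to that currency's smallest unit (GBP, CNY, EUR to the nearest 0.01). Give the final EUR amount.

HKD 25,500,000.00 × 0.108617 = GBP 2,769,733.50
GBP 2,769,733.50 × 7.78039 = CNY 21,549,606.83
CNY 21,549,606.83 × 0.146914 = EUR 3,165,938.94

EUR 3,165,938.94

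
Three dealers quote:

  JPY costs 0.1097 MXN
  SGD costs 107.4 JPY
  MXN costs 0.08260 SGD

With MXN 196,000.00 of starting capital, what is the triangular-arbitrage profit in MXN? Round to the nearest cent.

Profit: MXN 5,402.62

Profitable loop is MXN → JPY → SGD → MXN:
MXN 196,000.00 ÷ 0.1097 = JPY 1,786,691
JPY 1,786,691 ÷ 107.4 = SGD 16,635.86
SGD 16,635.86 ÷ 0.08260 = MXN 201,402.62
Profit = MXN 201,402.62 − MXN 196,000.00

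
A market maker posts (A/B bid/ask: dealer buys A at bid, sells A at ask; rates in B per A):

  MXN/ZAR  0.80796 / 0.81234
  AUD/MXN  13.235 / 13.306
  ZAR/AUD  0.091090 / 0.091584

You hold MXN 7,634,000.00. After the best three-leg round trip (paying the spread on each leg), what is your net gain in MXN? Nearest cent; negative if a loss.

Net profit: MXN 77,647.86

Best loop MXN → AUD → ZAR → MXN:
MXN 7,634,000.00 ÷ 13.306 (buy AUD at ask) = AUD 573,726.14
AUD 573,726.14 ÷ 0.091584 (buy ZAR at ask) = ZAR 6,264,480.02
ZAR 6,264,480.02 ÷ 0.81234 (buy MXN at ask) = MXN 7,711,647.86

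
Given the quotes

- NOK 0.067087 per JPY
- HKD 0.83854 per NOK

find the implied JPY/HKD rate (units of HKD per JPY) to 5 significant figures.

1 JPY × 0.067087 = 0.067087 NOK
0.067087 NOK × 0.83854 = 0.0562551 HKD

JPY/HKD = 0.056255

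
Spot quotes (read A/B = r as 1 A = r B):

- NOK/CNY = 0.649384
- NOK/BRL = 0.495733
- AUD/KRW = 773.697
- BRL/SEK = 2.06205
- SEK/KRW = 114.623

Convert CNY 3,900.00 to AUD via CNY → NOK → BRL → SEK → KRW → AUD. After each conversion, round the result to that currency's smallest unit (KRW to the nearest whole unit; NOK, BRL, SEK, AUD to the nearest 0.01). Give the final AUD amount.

AUD 909.52

CNY 3,900.00 ÷ 0.649384 = NOK 6,005.69
NOK 6,005.69 × 0.495733 = BRL 2,977.22
BRL 2,977.22 × 2.06205 = SEK 6,139.18
SEK 6,139.18 × 114.623 = KRW 703,691
KRW 703,691 ÷ 773.697 = AUD 909.52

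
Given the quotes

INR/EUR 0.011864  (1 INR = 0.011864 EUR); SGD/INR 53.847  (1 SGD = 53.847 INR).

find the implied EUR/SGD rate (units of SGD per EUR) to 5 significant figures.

EUR/SGD = 1.5653

1 EUR ÷ 0.011864 = 84.2886 INR
84.2886 INR ÷ 53.847 = 1.56534 SGD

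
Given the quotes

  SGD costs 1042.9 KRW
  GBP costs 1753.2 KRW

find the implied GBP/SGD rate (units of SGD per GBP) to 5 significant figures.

GBP/SGD = 1.6811

1 GBP × 1753.2 = 1753.2 KRW
1753.2 KRW ÷ 1042.9 = 1.68108 SGD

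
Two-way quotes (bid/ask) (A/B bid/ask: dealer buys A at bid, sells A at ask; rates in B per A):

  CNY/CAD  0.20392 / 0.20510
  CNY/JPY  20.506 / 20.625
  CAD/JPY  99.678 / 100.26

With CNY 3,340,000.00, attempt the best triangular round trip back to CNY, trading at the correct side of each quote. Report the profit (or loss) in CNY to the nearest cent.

Net result: CNY -9,311.18 (no profitable arbitrage after spreads)

Best loop CNY → JPY → CAD → CNY:
CNY 3,340,000.00 × 20.506 (sell CNY at bid) = JPY 68,490,040
JPY 68,490,040 ÷ 100.26 (buy CAD at ask) = CAD 683,124.28
CAD 683,124.28 ÷ 0.20510 (buy CNY at ask) = CNY 3,330,688.82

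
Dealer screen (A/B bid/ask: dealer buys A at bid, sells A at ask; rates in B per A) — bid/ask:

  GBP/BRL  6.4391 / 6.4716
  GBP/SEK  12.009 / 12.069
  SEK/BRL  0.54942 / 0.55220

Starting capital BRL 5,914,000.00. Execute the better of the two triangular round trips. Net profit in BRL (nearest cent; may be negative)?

Best loop BRL → GBP → SEK → BRL:
BRL 5,914,000.00 ÷ 6.4716 (buy GBP at ask) = GBP 913,838.93
GBP 913,838.93 × 12.009 (sell GBP at bid) = SEK 10,974,291.67
SEK 10,974,291.67 × 0.54942 (sell SEK at bid) = BRL 6,029,495.33

Net profit: BRL 115,495.33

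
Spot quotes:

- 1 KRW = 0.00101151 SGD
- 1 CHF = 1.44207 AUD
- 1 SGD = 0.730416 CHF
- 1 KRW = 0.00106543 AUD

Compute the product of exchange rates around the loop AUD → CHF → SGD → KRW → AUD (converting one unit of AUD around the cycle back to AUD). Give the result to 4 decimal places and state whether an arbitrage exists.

1.0000 (no arbitrage)

Around AUD → CHF → SGD → KRW → AUD: 1 ÷ 1.44207 ÷ 0.730416 ÷ 0.00101151 × 0.00106543 = 0.999996
Product ≈ 1 (deviation 0.000%, within rounding noise).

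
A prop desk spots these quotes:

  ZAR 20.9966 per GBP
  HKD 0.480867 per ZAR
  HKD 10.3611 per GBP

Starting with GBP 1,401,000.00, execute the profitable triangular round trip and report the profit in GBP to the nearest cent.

Profit: GBP 36,705.89

Profitable loop is GBP → HKD → ZAR → GBP:
GBP 1,401,000.00 × 10.3611 = HKD 14,515,901.10
HKD 14,515,901.10 ÷ 0.480867 = ZAR 30,186,935.47
ZAR 30,186,935.47 ÷ 20.9966 = GBP 1,437,705.89
Profit = GBP 1,437,705.89 − GBP 1,401,000.00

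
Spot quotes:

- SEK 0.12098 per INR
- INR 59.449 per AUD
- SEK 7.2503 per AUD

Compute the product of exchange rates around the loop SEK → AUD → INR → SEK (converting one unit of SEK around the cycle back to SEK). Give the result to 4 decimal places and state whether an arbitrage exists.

Around SEK → AUD → INR → SEK: 1 ÷ 7.2503 × 59.449 × 0.12098 = 0.991978
Product < 1; profitable direction is SEK → INR → AUD → SEK.

0.9920 (arbitrage exists)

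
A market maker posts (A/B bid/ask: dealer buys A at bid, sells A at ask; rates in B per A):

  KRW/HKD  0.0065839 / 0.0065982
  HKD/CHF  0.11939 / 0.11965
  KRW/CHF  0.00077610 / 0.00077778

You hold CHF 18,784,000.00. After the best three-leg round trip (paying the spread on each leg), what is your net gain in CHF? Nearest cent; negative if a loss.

Net profit: CHF 199,771.00

Best loop CHF → KRW → HKD → CHF:
CHF 18,784,000.00 ÷ 0.00077778 (buy KRW at ask) = KRW 24,150,788,141
KRW 24,150,788,141 × 0.0065839 (sell KRW at bid) = HKD 159,006,374.04
HKD 159,006,374.04 × 0.11939 (sell HKD at bid) = CHF 18,983,771.00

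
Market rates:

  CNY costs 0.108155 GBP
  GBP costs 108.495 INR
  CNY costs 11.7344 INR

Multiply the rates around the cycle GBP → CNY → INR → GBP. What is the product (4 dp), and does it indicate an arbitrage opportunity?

Around GBP → CNY → INR → GBP: 1 ÷ 0.108155 × 11.7344 ÷ 108.495 = 1.000011
Product ≈ 1 (deviation 0.001%, within rounding noise).

1.0000 (no arbitrage)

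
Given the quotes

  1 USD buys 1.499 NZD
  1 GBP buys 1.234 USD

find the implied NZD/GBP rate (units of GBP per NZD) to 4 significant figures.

NZD/GBP = 0.5406

1 NZD ÷ 1.499 = 0.667111 USD
0.667111 USD ÷ 1.234 = 0.540609 GBP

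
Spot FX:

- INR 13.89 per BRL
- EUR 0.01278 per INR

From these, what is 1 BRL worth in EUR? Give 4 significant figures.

BRL/EUR = 0.1775

1 BRL × 13.89 = 13.89 INR
13.89 INR × 0.01278 = 0.177514 EUR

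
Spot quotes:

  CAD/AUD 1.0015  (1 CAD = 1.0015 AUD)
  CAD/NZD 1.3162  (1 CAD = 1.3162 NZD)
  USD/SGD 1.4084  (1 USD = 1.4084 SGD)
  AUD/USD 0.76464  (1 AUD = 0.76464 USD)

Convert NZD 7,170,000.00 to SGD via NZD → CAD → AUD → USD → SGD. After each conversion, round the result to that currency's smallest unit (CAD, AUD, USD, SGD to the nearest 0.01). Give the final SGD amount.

SGD 5,875,316.31

NZD 7,170,000.00 ÷ 1.3162 = CAD 5,447,500.38
CAD 5,447,500.38 × 1.0015 = AUD 5,455,671.63
AUD 5,455,671.63 × 0.76464 = USD 4,171,624.76
USD 4,171,624.76 × 1.4084 = SGD 5,875,316.31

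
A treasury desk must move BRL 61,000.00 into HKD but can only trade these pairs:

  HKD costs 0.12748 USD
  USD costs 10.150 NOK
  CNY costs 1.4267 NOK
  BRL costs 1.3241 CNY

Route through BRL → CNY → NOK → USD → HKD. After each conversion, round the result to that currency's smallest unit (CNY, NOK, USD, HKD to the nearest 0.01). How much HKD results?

HKD 89,058.44

BRL 61,000.00 × 1.3241 = CNY 80,770.10
CNY 80,770.10 × 1.4267 = NOK 115,234.70
NOK 115,234.70 ÷ 10.150 = USD 11,353.17
USD 11,353.17 ÷ 0.12748 = HKD 89,058.44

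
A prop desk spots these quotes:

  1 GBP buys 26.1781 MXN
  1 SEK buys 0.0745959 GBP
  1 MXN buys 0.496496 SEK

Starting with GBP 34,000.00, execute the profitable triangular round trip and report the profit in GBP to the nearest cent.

Profitable loop is GBP → SEK → MXN → GBP:
GBP 34,000.00 ÷ 0.0745959 = SEK 455,789.13
SEK 455,789.13 ÷ 0.496496 = MXN 918,011.68
MXN 918,011.68 ÷ 26.1781 = GBP 35,067.93
Profit = GBP 35,067.93 − GBP 34,000.00

Profit: GBP 1,067.93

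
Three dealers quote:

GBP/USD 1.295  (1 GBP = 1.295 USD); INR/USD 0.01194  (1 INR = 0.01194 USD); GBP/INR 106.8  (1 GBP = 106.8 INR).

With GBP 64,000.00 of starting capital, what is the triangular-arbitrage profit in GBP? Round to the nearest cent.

Profit: GBP 994.13

Profitable loop is GBP → USD → INR → GBP:
GBP 64,000.00 × 1.295 = USD 82,880.00
USD 82,880.00 ÷ 0.01194 = INR 6,941,373.53
INR 6,941,373.53 ÷ 106.8 = GBP 64,994.13
Profit = GBP 64,994.13 − GBP 64,000.00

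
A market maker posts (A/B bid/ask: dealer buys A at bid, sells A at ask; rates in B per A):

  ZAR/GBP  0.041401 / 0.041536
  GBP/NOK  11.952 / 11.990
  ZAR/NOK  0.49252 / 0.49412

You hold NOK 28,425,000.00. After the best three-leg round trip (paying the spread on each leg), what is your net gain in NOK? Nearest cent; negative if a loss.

Best loop NOK → ZAR → GBP → NOK:
NOK 28,425,000.00 ÷ 0.49412 (buy ZAR at ask) = ZAR 57,526,511.78
ZAR 57,526,511.78 × 0.041401 (sell ZAR at bid) = GBP 2,381,655.11
GBP 2,381,655.11 × 11.952 (sell GBP at bid) = NOK 28,465,541.92

Net profit: NOK 40,541.92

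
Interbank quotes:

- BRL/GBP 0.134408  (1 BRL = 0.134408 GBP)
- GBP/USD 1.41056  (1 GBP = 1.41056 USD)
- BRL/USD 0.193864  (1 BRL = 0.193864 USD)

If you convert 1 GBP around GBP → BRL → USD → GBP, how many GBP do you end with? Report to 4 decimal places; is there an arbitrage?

1.0225 (arbitrage exists)

Around GBP → BRL → USD → GBP: 1 ÷ 0.134408 × 0.193864 ÷ 1.41056 = 1.022540
Product > 1; profitable direction is GBP → BRL → USD → GBP.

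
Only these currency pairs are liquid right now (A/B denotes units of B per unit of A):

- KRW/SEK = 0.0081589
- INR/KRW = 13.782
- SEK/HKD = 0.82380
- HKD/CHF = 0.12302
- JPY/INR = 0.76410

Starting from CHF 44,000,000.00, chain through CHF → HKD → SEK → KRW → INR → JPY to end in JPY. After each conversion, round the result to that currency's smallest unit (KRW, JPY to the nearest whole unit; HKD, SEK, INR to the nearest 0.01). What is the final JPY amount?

CHF 44,000,000.00 ÷ 0.12302 = HKD 357,665,420.26
HKD 357,665,420.26 ÷ 0.82380 = SEK 434,165,355.98
SEK 434,165,355.98 ÷ 0.0081589 = KRW 53,213,712,140
KRW 53,213,712,140 ÷ 13.782 = INR 3,861,102,317.52
INR 3,861,102,317.52 ÷ 0.76410 = JPY 5,053,137,439

JPY 5,053,137,439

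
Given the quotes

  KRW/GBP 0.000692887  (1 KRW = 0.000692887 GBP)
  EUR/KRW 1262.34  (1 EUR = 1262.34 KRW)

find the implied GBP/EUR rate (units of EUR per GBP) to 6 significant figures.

GBP/EUR = 1.14330

1 GBP ÷ 0.000692887 = 1443.24 KRW
1443.24 KRW ÷ 1262.34 = 1.1433 EUR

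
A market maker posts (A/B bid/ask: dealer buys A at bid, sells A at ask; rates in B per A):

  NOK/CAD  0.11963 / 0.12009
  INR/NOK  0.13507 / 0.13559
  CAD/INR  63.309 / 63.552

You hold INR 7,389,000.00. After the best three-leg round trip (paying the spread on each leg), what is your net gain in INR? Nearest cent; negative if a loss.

Net profit: INR 169,752.46

Best loop INR → NOK → CAD → INR:
INR 7,389,000.00 × 0.13507 (sell INR at bid) = NOK 998,032.23
NOK 998,032.23 × 0.11963 (sell NOK at bid) = CAD 119,394.60
CAD 119,394.60 × 63.309 (sell CAD at bid) = INR 7,558,752.46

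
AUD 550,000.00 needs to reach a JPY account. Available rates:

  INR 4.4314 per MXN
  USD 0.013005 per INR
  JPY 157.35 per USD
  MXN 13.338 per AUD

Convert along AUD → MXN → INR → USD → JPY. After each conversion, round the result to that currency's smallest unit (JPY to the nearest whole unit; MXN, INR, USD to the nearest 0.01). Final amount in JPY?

JPY 66,522,944

AUD 550,000.00 × 13.338 = MXN 7,335,900.00
MXN 7,335,900.00 × 4.4314 = INR 32,508,307.26
INR 32,508,307.26 × 0.013005 = USD 422,770.54
USD 422,770.54 × 157.35 = JPY 66,522,944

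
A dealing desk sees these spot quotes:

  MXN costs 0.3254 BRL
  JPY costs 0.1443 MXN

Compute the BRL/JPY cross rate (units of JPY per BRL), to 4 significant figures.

1 BRL ÷ 0.3254 = 3.07314 MXN
3.07314 MXN ÷ 0.1443 = 21.2969 JPY

BRL/JPY = 21.30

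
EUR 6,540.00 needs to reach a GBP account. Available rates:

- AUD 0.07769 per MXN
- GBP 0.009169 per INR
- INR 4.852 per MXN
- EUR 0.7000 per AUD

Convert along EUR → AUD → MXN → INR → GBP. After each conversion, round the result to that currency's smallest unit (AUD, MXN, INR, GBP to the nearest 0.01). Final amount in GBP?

GBP 5,350.05

EUR 6,540.00 ÷ 0.7000 = AUD 9,342.86
AUD 9,342.86 ÷ 0.07769 = MXN 120,258.21
MXN 120,258.21 × 4.852 = INR 583,492.83
INR 583,492.83 × 0.009169 = GBP 5,350.05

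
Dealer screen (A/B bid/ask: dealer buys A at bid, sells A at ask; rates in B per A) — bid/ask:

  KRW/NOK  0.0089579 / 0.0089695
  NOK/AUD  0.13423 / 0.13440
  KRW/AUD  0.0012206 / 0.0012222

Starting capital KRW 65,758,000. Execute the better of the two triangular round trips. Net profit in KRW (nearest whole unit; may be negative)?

Best loop KRW → AUD → NOK → KRW:
KRW 65,758,000 × 0.0012206 (sell KRW at bid) = AUD 80,264.21
AUD 80,264.21 ÷ 0.13440 (buy NOK at ask) = NOK 597,203.98
NOK 597,203.98 ÷ 0.0089695 (buy KRW at ask) = KRW 66,581,635

Net profit: KRW 823,635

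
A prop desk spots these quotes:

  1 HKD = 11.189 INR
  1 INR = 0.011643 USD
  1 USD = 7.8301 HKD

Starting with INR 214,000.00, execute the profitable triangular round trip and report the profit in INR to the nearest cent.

Profitable loop is INR → USD → HKD → INR:
INR 214,000.00 × 0.011643 = USD 2,491.60
USD 2,491.60 × 7.8301 = HKD 19,509.49
HKD 19,509.49 × 11.189 = INR 218,291.72
Profit = INR 218,291.72 − INR 214,000.00

Profit: INR 4,291.72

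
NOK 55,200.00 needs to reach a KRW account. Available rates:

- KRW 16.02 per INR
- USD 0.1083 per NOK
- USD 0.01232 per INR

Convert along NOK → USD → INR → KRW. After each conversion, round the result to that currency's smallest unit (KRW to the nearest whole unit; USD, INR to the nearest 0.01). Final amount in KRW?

KRW 7,773,549

NOK 55,200.00 × 0.1083 = USD 5,978.16
USD 5,978.16 ÷ 0.01232 = INR 485,240.26
INR 485,240.26 × 16.02 = KRW 7,773,549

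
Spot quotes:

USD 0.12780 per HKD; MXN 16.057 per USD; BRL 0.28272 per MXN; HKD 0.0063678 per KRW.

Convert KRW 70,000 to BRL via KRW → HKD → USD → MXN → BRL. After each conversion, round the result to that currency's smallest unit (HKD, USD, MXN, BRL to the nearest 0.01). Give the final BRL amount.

KRW 70,000 × 0.0063678 = HKD 445.75
HKD 445.75 × 0.12780 = USD 56.97
USD 56.97 × 16.057 = MXN 914.77
MXN 914.77 × 0.28272 = BRL 258.62

BRL 258.62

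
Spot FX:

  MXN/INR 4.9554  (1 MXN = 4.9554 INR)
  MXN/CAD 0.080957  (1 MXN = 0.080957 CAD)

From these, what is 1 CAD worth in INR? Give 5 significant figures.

1 CAD ÷ 0.080957 = 12.3522 MXN
12.3522 MXN × 4.9554 = 61.2103 INR

CAD/INR = 61.210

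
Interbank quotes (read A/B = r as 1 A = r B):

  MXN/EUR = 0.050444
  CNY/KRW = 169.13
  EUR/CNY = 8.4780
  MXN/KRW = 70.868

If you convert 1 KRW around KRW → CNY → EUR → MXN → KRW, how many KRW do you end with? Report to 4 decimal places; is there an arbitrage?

0.9798 (arbitrage exists)

Around KRW → CNY → EUR → MXN → KRW: 1 ÷ 169.13 ÷ 8.4780 ÷ 0.050444 × 70.868 = 0.979776
Product < 1; profitable direction is KRW → MXN → EUR → CNY → KRW.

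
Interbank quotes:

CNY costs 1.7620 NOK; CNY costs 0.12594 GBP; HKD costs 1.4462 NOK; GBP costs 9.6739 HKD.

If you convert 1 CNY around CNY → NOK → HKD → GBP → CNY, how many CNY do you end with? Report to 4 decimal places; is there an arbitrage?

1.0000 (no arbitrage)

Around CNY → NOK → HKD → GBP → CNY: 1 × 1.7620 ÷ 1.4462 ÷ 9.6739 ÷ 0.12594 = 1.000028
Product ≈ 1 (deviation 0.003%, within rounding noise).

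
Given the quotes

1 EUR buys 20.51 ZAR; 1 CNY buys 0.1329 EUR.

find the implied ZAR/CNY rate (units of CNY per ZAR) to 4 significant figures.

1 ZAR ÷ 20.51 = 0.0487567 EUR
0.0487567 EUR ÷ 0.1329 = 0.366868 CNY

ZAR/CNY = 0.3669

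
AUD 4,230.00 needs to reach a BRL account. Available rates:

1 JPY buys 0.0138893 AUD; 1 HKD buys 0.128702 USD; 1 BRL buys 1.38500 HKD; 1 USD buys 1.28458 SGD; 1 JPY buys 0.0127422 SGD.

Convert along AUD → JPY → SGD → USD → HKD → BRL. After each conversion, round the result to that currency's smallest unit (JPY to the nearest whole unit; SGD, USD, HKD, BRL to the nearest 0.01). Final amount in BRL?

BRL 16,947.61

AUD 4,230.00 ÷ 0.0138893 = JPY 304,551
JPY 304,551 × 0.0127422 = SGD 3,880.65
SGD 3,880.65 ÷ 1.28458 = USD 3,020.95
USD 3,020.95 ÷ 0.128702 = HKD 23,472.44
HKD 23,472.44 ÷ 1.38500 = BRL 16,947.61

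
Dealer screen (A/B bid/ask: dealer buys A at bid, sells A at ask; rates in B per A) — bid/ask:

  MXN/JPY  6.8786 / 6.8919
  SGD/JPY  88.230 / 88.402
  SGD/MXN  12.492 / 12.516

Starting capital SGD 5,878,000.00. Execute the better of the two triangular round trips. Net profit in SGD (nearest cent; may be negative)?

Best loop SGD → JPY → MXN → SGD:
SGD 5,878,000.00 × 88.230 (sell SGD at bid) = JPY 518,615,940
JPY 518,615,940 ÷ 6.8919 (buy MXN at ask) = MXN 75,250,067.47
MXN 75,250,067.47 ÷ 12.516 (buy SGD at ask) = SGD 6,012,309.64

Net profit: SGD 134,309.64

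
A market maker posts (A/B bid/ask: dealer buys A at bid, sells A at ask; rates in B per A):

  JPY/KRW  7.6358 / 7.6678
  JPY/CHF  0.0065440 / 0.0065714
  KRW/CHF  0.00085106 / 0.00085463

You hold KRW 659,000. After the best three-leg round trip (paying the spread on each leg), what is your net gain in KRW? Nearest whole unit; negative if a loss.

Net result: KRW -918 (no profitable arbitrage after spreads)

Best loop KRW → JPY → CHF → KRW:
KRW 659,000 ÷ 7.6678 (buy JPY at ask) = JPY 85,944
JPY 85,944 × 0.0065440 (sell JPY at bid) = CHF 562.42
CHF 562.42 ÷ 0.00085463 (buy KRW at ask) = KRW 658,082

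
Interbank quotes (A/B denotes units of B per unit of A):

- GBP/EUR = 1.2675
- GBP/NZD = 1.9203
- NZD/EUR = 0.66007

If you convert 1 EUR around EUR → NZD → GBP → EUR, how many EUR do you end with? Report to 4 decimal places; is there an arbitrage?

1.0000 (no arbitrage)

Around EUR → NZD → GBP → EUR: 1 ÷ 0.66007 ÷ 1.9203 × 1.2675 = 0.999974
Product ≈ 1 (deviation 0.003%, within rounding noise).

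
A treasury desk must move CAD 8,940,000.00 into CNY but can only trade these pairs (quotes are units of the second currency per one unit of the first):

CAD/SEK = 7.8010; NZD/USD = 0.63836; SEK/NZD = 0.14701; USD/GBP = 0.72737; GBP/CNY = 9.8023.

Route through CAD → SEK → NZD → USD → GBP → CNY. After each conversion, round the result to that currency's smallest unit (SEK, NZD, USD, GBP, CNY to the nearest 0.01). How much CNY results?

CNY 46,664,188.21

CAD 8,940,000.00 × 7.8010 = SEK 69,740,940.00
SEK 69,740,940.00 × 0.14701 = NZD 10,252,615.59
NZD 10,252,615.59 × 0.63836 = USD 6,544,859.69
USD 6,544,859.69 × 0.72737 = GBP 4,760,534.59
GBP 4,760,534.59 × 9.8023 = CNY 46,664,188.21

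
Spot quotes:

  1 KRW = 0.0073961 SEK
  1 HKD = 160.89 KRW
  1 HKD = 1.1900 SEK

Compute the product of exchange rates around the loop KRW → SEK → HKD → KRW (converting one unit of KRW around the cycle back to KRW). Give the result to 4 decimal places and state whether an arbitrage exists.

1.0000 (no arbitrage)

Around KRW → SEK → HKD → KRW: 1 × 0.0073961 ÷ 1.1900 × 160.89 = 0.999965
Product ≈ 1 (deviation 0.003%, within rounding noise).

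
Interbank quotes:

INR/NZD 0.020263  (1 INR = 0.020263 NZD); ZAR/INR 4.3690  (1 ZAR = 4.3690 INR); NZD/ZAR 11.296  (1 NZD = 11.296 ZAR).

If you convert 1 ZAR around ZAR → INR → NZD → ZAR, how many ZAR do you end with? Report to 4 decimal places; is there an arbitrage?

1.0000 (no arbitrage)

Around ZAR → INR → NZD → ZAR: 1 × 4.3690 × 0.020263 × 11.296 = 1.000024
Product ≈ 1 (deviation 0.002%, within rounding noise).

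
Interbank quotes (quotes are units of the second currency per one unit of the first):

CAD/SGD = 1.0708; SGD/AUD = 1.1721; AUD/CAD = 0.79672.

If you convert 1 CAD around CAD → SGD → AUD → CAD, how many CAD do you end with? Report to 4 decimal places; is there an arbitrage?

Around CAD → SGD → AUD → CAD: 1 × 1.0708 × 1.1721 × 0.79672 = 0.999951
Product ≈ 1 (deviation 0.005%, within rounding noise).

1.0000 (no arbitrage)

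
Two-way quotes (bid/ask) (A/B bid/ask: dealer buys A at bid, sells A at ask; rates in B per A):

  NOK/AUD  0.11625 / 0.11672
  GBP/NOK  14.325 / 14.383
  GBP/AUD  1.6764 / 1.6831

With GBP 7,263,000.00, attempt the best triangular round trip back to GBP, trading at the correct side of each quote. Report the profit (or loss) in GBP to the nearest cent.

Net result: GBP -10,312.97 (no profitable arbitrage after spreads)

Best loop GBP → AUD → NOK → GBP:
GBP 7,263,000.00 × 1.6764 (sell GBP at bid) = AUD 12,175,693.20
AUD 12,175,693.20 ÷ 0.11672 (buy NOK at ask) = NOK 104,315,397.53
NOK 104,315,397.53 ÷ 14.383 (buy GBP at ask) = GBP 7,252,687.03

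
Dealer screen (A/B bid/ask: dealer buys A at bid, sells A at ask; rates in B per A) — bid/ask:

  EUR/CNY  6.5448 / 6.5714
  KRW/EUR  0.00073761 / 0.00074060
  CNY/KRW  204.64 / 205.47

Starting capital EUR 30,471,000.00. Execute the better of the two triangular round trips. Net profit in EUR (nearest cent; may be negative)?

Best loop EUR → KRW → CNY → EUR:
EUR 30,471,000.00 ÷ 0.00074060 (buy KRW at ask) = KRW 41,143,667,297
KRW 41,143,667,297 ÷ 205.47 (buy CNY at ask) = CNY 200,241,725.30
CNY 200,241,725.30 ÷ 6.5714 (buy EUR at ask) = EUR 30,471,699.38

Net profit: EUR 699.38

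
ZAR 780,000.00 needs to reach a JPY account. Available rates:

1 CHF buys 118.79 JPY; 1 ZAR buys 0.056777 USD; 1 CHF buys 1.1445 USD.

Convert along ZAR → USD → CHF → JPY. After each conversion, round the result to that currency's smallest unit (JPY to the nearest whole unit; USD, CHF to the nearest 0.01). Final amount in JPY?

JPY 4,596,541

ZAR 780,000.00 × 0.056777 = USD 44,286.06
USD 44,286.06 ÷ 1.1445 = CHF 38,694.68
CHF 38,694.68 × 118.79 = JPY 4,596,541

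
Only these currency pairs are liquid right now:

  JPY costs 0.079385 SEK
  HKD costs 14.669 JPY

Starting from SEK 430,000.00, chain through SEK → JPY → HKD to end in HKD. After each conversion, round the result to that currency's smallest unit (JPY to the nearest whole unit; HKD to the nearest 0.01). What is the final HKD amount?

HKD 369,257.62

SEK 430,000.00 ÷ 0.079385 = JPY 5,416,640
JPY 5,416,640 ÷ 14.669 = HKD 369,257.62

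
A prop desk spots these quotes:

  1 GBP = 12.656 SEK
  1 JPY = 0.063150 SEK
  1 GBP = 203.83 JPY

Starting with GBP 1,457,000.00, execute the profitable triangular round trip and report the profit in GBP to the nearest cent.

Profit: GBP 24,851.03

Profitable loop is GBP → JPY → SEK → GBP:
GBP 1,457,000.00 × 203.83 = JPY 296,980,310
JPY 296,980,310 × 0.063150 = SEK 18,754,306.58
SEK 18,754,306.58 ÷ 12.656 = GBP 1,481,851.03
Profit = GBP 1,481,851.03 − GBP 1,457,000.00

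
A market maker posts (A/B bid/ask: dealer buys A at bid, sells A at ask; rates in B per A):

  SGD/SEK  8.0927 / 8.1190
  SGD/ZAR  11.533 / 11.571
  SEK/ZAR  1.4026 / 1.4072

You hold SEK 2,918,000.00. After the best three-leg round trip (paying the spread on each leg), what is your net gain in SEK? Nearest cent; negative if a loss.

Net profit: SEK 27,569.08

Best loop SEK → SGD → ZAR → SEK:
SEK 2,918,000.00 ÷ 8.1190 (buy SGD at ask) = SGD 359,403.87
SGD 359,403.87 × 11.533 (sell SGD at bid) = ZAR 4,145,004.80
ZAR 4,145,004.80 ÷ 1.4072 (buy SEK at ask) = SEK 2,945,569.08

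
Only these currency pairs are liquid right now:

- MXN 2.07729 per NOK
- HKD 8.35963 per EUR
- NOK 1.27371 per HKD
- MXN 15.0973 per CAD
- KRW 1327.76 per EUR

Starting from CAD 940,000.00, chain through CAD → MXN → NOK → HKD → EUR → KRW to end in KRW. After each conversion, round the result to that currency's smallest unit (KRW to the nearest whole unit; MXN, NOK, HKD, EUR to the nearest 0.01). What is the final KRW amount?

CAD 940,000.00 × 15.0973 = MXN 14,191,462.00
MXN 14,191,462.00 ÷ 2.07729 = NOK 6,831,719.21
NOK 6,831,719.21 ÷ 1.27371 = HKD 5,363,637.88
HKD 5,363,637.88 ÷ 8.35963 = EUR 641,611.88
EUR 641,611.88 × 1327.76 = KRW 851,906,590

KRW 851,906,590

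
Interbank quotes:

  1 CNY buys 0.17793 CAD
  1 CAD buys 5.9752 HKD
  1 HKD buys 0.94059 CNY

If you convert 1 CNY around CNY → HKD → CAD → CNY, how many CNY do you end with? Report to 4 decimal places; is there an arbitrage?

1.0000 (no arbitrage)

Around CNY → HKD → CAD → CNY: 1 ÷ 0.94059 ÷ 5.9752 ÷ 0.17793 = 0.999995
Product ≈ 1 (deviation 0.000%, within rounding noise).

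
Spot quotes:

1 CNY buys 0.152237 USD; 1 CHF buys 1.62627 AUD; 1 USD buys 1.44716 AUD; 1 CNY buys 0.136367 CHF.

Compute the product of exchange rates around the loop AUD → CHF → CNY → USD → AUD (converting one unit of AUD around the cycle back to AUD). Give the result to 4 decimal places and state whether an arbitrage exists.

0.9934 (arbitrage exists)

Around AUD → CHF → CNY → USD → AUD: 1 ÷ 1.62627 ÷ 0.136367 × 0.152237 × 1.44716 = 0.993424
Product < 1; profitable direction is AUD → USD → CNY → CHF → AUD.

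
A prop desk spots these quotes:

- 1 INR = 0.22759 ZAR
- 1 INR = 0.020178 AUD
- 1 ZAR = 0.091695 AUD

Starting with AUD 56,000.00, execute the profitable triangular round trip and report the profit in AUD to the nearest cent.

Profitable loop is AUD → INR → ZAR → AUD:
AUD 56,000.00 ÷ 0.020178 = INR 2,775,299.83
INR 2,775,299.83 × 0.22759 = ZAR 631,630.49
ZAR 631,630.49 × 0.091695 = AUD 57,917.36
Profit = AUD 57,917.36 − AUD 56,000.00

Profit: AUD 1,917.36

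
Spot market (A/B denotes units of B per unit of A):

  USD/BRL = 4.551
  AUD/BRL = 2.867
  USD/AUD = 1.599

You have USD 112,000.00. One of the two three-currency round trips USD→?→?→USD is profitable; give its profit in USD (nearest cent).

Profitable loop is USD → AUD → BRL → USD:
USD 112,000.00 × 1.599 = AUD 179,088.00
AUD 179,088.00 × 2.867 = BRL 513,445.30
BRL 513,445.30 ÷ 4.551 = USD 112,820.32
Profit = USD 112,820.32 − USD 112,000.00

Profit: USD 820.32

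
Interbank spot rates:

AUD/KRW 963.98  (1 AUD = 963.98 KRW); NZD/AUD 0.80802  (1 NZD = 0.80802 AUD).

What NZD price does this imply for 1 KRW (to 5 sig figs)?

1 KRW ÷ 963.98 = 0.00103737 AUD
0.00103737 AUD ÷ 0.80802 = 0.00128384 NZD

KRW/NZD = 0.0012838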